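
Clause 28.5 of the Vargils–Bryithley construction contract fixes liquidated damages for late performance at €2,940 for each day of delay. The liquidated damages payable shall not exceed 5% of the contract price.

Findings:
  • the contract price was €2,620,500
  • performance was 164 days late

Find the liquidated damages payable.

Per-day damages: 164 × €2,940 = €482,160
Cap: 5% of €2,620,500 = €131,025
Cap at €131,025: €482,160 exceeds the cap → €131,025

€131,025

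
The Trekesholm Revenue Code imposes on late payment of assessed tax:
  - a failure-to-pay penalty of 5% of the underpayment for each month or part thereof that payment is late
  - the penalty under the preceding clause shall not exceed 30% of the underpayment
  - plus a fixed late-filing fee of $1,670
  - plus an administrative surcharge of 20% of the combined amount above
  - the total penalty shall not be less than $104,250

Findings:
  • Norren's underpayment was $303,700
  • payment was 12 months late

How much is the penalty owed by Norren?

$111,336

Accrued rate: 5% × 12 = 60%, capped at 30% → 30%
Failure-to-pay penalty: 30% of $303,700 = $91,110
Penalty before surcharge: $91,110 + $1,670 = $92,780
Administrative surcharge: 20% of $92,780 = $18,556
Total penalty: $92,780 + $18,556 = $111,336
Minimum $104,250: $111,336 meets the minimum, no increase.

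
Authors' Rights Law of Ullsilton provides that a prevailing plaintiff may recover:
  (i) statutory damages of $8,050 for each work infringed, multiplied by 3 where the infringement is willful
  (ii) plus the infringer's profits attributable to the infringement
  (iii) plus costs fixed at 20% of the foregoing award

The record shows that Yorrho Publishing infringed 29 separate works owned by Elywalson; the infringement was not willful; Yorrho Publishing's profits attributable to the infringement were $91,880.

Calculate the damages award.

Statutory damages: 29 × $8,050 = $233,450
Infringement not willful: no ×3 enhancement.
Combined award: $233,450 + $91,880 = $325,330
Costs: 20% of $325,330 = $65,066
Award plus costs: $325,330 + $65,066 = $390,396

Award: $390,396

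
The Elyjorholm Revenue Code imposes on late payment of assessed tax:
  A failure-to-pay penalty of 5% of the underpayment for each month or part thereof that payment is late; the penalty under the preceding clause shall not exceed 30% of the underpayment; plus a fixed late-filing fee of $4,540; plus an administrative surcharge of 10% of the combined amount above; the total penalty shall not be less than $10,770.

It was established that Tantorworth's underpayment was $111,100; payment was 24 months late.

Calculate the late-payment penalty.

Accrued rate: 5% × 24 = 120%, capped at 30% → 30%
Failure-to-pay penalty: 30% of $111,100 = $33,330
Penalty before surcharge: $33,330 + $4,540 = $37,870
Administrative surcharge: 10% of $37,870 = $3,787
Total penalty: $37,870 + $3,787 = $41,657
Minimum $10,770: $41,657 meets the minimum, no increase.

$41,657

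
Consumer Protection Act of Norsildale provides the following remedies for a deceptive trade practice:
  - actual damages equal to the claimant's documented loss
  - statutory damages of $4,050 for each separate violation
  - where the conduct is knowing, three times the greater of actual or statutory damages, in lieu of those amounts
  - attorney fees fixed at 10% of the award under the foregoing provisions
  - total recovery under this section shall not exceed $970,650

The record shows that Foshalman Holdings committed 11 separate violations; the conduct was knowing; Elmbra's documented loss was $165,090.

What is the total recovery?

Statutory damages: 11 × $4,050 = $44,550
Greater of actual damages ($165,090) or statutory damages ($44,550): $165,090
Trebled: 3 × $165,090 = $495,270
Attorney fees: 10% of $495,270 = $49,527
Total before cap: $495,270 + $49,527 = $544,797
Cap at $970,650: $544,797 is within the cap, no reduction.

$544,797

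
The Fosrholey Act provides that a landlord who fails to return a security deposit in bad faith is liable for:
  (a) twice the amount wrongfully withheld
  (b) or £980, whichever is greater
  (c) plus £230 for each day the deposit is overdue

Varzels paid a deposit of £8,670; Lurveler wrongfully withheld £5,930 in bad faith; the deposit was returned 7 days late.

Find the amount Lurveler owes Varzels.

Doubled: 2 × £5,930 = £11,860
Minimum £980: £11,860 meets the minimum, no increase.
Late-return penalty: 7 × £230 = £1,610
Damages plus late penalty: £11,860 + £1,610 = £13,470

£13,470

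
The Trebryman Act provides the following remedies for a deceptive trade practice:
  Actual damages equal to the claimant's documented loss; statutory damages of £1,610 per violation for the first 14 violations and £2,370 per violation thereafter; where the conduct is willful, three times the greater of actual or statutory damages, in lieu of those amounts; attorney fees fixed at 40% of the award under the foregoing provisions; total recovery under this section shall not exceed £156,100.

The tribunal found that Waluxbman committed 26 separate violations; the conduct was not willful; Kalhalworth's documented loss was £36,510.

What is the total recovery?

£122,486

First 14 violations: 14 × £1,610 = £22,540
Remaining violations: (26 − 14) × £2,370 = £28,440
Statutory damages: £22,540 + £28,440 = £50,980
Conduct not willful: the in-lieu enhancement does not apply.
Actual plus statutory damages: £36,510 + £50,980 = £87,490
Attorney fees: 40% of £87,490 = £34,996
Total before cap: £87,490 + £34,996 = £122,486
Cap at £156,100: £122,486 is within the cap, no reduction.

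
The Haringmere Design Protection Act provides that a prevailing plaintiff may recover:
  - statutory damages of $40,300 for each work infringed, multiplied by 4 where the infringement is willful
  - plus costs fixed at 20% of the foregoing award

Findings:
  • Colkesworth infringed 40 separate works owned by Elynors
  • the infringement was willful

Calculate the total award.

Statutory damages: 40 × $40,300 = $1,612,000
Multiplied by 4: 4 × $1,612,000 = $6,448,000
Costs: 20% of $6,448,000 = $1,289,600
Award plus costs: $6,448,000 + $1,289,600 = $7,737,600

$7,737,600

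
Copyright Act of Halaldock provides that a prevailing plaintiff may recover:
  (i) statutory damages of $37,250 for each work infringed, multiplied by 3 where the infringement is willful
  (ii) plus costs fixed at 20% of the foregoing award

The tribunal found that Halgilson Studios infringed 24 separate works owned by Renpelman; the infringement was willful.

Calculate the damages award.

Statutory damages: 24 × $37,250 = $894,000
Trebled: 3 × $894,000 = $2,682,000
Costs: 20% of $2,682,000 = $536,400
Award plus costs: $2,682,000 + $536,400 = $3,218,400

Award: $3,218,400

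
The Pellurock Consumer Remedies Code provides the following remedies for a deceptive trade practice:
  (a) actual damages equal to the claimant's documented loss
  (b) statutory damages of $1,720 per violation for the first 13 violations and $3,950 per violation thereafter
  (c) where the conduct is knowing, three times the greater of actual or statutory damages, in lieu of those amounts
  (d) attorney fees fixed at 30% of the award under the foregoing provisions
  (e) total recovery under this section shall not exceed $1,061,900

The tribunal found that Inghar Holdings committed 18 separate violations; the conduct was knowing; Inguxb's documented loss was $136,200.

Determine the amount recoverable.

First 13 violations: 13 × $1,720 = $22,360
Remaining violations: (18 − 13) × $3,950 = $19,750
Statutory damages: $22,360 + $19,750 = $42,110
Greater of actual damages ($136,200) or statutory damages ($42,110): $136,200
Trebled: 3 × $136,200 = $408,600
Attorney fees: 30% of $408,600 = $122,580
Total before cap: $408,600 + $122,580 = $531,180
Cap at $1,061,900: $531,180 is within the cap, no reduction.

$531,180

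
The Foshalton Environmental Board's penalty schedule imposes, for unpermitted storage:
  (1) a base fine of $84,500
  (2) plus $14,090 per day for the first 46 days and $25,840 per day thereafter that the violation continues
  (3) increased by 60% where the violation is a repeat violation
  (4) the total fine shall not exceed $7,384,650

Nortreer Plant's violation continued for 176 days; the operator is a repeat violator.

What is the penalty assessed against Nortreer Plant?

First 46 days: 46 × $14,090 = $648,140
Remaining days: (176 − 46) × $25,840 = $3,359,200
Per-day component: $648,140 + $3,359,200 = $4,007,340
Base plus per-day: $84,500 + $4,007,340 = $4,091,840
Enhancement: 60% of $4,091,840 = $2,455,104
Enhanced fine: $4,091,840 + $2,455,104 = $6,546,944
Cap at $7,384,650: $6,546,944 is within the cap, no reduction.

$6,546,944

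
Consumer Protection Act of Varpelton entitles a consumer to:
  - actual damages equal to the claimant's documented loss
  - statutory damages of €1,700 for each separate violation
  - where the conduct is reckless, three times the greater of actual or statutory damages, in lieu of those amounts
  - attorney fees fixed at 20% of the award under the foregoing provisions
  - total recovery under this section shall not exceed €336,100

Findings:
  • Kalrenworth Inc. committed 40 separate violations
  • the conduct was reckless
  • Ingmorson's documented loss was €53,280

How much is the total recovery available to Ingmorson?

€244,800

Statutory damages: 40 × €1,700 = €68,000
Greater of actual damages (€53,280) or statutory damages (€68,000): €68,000
Trebled: 3 × €68,000 = €204,000
Attorney fees: 20% of €204,000 = €40,800
Total before cap: €204,000 + €40,800 = €244,800
Cap at €336,100: €244,800 is within the cap, no reduction.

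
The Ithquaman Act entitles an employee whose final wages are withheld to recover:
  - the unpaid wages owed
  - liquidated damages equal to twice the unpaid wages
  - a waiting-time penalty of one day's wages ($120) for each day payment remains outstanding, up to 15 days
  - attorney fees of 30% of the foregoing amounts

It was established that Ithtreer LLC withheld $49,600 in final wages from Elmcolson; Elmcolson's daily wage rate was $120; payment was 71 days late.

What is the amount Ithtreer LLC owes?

Doubled: 2 × $49,600 = $99,200
Penalty days: min(71, 15) = 15
Waiting-time penalty: 15 × $120 = $1,800
Subtotal: $49,600 + $99,200 + $1,800 = $150,600
Attorney fees: 30% of $150,600 = $45,180
Total award: $150,600 + $45,180 = $195,780

$195,780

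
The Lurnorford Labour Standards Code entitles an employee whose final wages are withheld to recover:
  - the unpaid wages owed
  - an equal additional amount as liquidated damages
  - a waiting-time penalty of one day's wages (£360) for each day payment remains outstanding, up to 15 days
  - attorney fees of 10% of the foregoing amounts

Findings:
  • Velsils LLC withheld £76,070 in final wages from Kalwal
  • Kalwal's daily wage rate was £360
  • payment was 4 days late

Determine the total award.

£168,938

Liquidated damages (equal amount): £76,070
Penalty days: min(4, 15) = 4
Waiting-time penalty: 4 × £360 = £1,440
Subtotal: £76,070 + £76,070 + £1,440 = £153,580
Attorney fees: 10% of £153,580 = £15,358
Total award: £153,580 + £15,358 = £168,938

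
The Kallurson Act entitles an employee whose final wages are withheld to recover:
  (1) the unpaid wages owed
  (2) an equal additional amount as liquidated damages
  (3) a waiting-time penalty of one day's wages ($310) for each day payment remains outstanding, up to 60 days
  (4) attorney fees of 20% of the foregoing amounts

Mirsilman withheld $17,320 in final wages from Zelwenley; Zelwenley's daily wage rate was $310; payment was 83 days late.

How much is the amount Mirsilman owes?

$63,888

Liquidated damages (equal amount): $17,320
Penalty days: min(83, 60) = 60
Waiting-time penalty: 60 × $310 = $18,600
Subtotal: $17,320 + $17,320 + $18,600 = $53,240
Attorney fees: 20% of $53,240 = $10,648
Total award: $53,240 + $10,648 = $63,888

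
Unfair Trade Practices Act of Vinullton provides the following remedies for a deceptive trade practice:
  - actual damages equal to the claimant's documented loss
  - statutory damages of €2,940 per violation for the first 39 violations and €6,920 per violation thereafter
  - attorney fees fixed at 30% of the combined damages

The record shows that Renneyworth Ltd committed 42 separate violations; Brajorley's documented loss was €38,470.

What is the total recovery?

€226,057

First 39 violations: 39 × €2,940 = €114,660
Remaining violations: (42 − 39) × €6,920 = €20,760
Statutory damages: €114,660 + €20,760 = €135,420
Combined damages: €38,470 + €135,420 = €173,890
Attorney fees: 30% of €173,890 = €52,167
Total recovery: €173,890 + €52,167 = €226,057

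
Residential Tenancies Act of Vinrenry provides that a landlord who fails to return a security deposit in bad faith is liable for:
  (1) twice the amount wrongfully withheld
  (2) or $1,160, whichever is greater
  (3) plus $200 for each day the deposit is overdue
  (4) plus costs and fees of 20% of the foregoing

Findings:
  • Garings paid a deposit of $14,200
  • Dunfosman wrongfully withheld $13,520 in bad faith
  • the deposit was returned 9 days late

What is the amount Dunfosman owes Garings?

$34,608

Doubled: 2 × $13,520 = $27,040
Minimum $1,160: $27,040 meets the minimum, no increase.
Late-return penalty: 9 × $200 = $1,800
Damages plus late penalty: $27,040 + $1,800 = $28,840
Costs and fees: 20% of $28,840 = $5,768
Total recovery: $28,840 + $5,768 = $34,608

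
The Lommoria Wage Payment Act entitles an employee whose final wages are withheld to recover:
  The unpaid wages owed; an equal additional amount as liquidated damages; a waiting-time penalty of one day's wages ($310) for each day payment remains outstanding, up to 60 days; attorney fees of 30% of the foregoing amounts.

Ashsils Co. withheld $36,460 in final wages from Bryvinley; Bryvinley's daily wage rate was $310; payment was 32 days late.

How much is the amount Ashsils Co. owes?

Liquidated damages (equal amount): $36,460
Penalty days: min(32, 60) = 32
Waiting-time penalty: 32 × $310 = $9,920
Subtotal: $36,460 + $36,460 + $9,920 = $82,840
Attorney fees: 30% of $82,840 = $24,852
Total award: $82,840 + $24,852 = $107,692

$107,692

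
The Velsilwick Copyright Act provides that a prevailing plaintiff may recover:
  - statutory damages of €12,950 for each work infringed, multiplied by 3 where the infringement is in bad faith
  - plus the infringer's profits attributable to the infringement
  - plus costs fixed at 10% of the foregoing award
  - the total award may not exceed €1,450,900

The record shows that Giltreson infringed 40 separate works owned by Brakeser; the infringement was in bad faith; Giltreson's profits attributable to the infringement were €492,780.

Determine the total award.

Statutory damages: 40 × €12,950 = €518,000
Trebled: 3 × €518,000 = €1,554,000
Combined award: €1,554,000 + €492,780 = €2,046,780
Costs: 10% of €2,046,780 = €204,678
Award plus costs: €2,046,780 + €204,678 = €2,251,458
Cap at €1,450,900: €2,251,458 exceeds the cap → €1,450,900

Award: €1,450,900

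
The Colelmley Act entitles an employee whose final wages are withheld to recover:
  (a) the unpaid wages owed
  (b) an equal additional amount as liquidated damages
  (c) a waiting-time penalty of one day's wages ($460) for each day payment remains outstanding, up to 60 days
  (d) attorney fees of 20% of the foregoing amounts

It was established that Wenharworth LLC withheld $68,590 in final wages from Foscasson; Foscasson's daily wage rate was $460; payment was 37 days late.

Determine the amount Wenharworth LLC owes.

Liquidated damages (equal amount): $68,590
Penalty days: min(37, 60) = 37
Waiting-time penalty: 37 × $460 = $17,020
Subtotal: $68,590 + $68,590 + $17,020 = $154,200
Attorney fees: 20% of $154,200 = $30,840
Total award: $154,200 + $30,840 = $185,040

$185,040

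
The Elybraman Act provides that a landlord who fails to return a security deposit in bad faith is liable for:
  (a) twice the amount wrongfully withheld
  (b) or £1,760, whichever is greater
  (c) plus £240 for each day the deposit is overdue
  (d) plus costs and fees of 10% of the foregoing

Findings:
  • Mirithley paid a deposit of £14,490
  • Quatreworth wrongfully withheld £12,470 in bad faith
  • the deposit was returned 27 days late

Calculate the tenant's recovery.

Doubled: 2 × £12,470 = £24,940
Minimum £1,760: £24,940 meets the minimum, no increase.
Late-return penalty: 27 × £240 = £6,480
Damages plus late penalty: £24,940 + £6,480 = £31,420
Costs and fees: 10% of £31,420 = £3,142
Total recovery: £31,420 + £3,142 = £34,562

Recovery: £34,562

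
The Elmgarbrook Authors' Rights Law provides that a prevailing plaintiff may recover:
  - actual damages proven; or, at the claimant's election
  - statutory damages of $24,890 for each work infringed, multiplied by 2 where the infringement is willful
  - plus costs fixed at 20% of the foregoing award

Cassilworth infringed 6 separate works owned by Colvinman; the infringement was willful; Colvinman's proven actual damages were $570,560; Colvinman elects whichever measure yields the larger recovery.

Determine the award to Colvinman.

$684,672

Statutory damages: 6 × $24,890 = $149,340
Doubled: 2 × $149,340 = $298,680
Greater of actual damages ($570,560) or enhanced statutory damages ($298,680): $570,560
Costs: 20% of $570,560 = $114,112
Award plus costs: $570,560 + $114,112 = $684,672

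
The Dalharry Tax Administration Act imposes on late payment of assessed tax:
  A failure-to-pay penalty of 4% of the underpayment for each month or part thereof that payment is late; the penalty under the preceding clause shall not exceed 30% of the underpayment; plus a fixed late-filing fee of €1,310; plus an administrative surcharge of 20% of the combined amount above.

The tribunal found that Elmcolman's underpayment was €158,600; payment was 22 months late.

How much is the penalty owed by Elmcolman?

€58,668

Accrued rate: 4% × 22 = 88%, capped at 30% → 30%
Failure-to-pay penalty: 30% of €158,600 = €47,580
Penalty before surcharge: €47,580 + €1,310 = €48,890
Administrative surcharge: 20% of €48,890 = €9,778
Total penalty: €48,890 + €9,778 = €58,668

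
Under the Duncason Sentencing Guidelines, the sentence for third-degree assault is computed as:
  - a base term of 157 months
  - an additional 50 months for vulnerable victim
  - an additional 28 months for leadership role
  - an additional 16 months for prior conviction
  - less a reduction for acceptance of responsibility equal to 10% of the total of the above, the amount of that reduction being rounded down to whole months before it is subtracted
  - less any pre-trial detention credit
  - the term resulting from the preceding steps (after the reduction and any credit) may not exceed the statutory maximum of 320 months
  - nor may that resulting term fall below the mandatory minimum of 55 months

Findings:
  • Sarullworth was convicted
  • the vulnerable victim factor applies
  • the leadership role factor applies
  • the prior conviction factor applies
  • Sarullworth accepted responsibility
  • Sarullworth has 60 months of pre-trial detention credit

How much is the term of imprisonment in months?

Vulnerable victim enhancement: +50 months
Leadership role enhancement: +28 months
Prior conviction enhancement: +16 months
Adjusted term: 157 months + 50 months + 28 months + 16 months = 251 months
Acceptance of responsibility reduction: 10% of 251 months = 25 months (rounded down)
After reduction: 251 − 25 = 226 months
Less pre-trial detention credit: 226 months − 60 months = 166 months
Cap at 320 months: 166 months is within the cap, no reduction.
Minimum 55 months: 166 months meets the minimum, no increase.

166 months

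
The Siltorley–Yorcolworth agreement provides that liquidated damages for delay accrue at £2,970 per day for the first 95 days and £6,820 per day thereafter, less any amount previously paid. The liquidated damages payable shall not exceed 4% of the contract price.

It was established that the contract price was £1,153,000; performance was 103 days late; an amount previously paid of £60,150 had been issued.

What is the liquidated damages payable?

£46,120

First 95 days: 95 × £2,970 = £282,150
Remaining days: (103 − 95) × £6,820 = £54,560
Accrued per-day damages: £282,150 + £54,560 = £336,710
Less amount previously paid: £336,710 − £60,150 = £276,560
Cap: 4% of £1,153,000 = £46,120
Cap at £46,120: £276,560 exceeds the cap → £46,120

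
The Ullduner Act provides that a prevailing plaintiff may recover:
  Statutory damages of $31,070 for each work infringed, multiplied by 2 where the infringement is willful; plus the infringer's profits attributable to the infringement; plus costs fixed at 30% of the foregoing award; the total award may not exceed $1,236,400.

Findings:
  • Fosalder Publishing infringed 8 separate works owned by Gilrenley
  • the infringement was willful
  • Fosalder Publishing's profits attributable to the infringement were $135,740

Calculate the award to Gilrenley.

Statutory damages: 8 × $31,070 = $248,560
Doubled: 2 × $248,560 = $497,120
Combined award: $497,120 + $135,740 = $632,860
Costs: 30% of $632,860 = $189,858
Award plus costs: $632,860 + $189,858 = $822,718
Cap at $1,236,400: $822,718 is within the cap, no reduction.

Award: $822,718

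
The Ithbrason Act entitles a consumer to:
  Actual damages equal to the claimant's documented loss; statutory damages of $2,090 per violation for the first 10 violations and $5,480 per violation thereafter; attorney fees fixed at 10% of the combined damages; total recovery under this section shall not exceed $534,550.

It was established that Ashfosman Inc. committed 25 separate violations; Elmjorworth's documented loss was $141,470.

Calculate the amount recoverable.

$269,027

First 10 violations: 10 × $2,090 = $20,900
Remaining violations: (25 − 10) × $5,480 = $82,200
Statutory damages: $20,900 + $82,200 = $103,100
Combined damages: $141,470 + $103,100 = $244,570
Attorney fees: 10% of $244,570 = $24,457
Total before cap: $244,570 + $24,457 = $269,027
Cap at $534,550: $269,027 is within the cap, no reduction.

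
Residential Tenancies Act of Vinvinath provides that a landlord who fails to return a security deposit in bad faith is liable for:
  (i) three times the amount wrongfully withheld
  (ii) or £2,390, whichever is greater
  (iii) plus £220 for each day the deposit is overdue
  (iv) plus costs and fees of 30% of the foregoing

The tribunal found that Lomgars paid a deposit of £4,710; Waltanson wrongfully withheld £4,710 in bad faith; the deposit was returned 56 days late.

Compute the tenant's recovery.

Trebled: 3 × £4,710 = £14,130
Minimum £2,390: £14,130 meets the minimum, no increase.
Late-return penalty: 56 × £220 = £12,320
Damages plus late penalty: £14,130 + £12,320 = £26,450
Costs and fees: 30% of £26,450 = £7,935
Total recovery: £26,450 + £7,935 = £34,385

£34,385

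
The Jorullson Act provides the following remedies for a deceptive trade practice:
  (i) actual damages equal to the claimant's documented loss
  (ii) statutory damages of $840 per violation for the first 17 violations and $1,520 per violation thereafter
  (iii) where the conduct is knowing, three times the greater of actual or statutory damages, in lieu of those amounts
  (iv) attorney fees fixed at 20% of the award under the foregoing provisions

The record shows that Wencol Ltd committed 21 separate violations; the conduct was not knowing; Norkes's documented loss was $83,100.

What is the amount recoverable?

First 17 violations: 17 × $840 = $14,280
Remaining violations: (21 − 17) × $1,520 = $6,080
Statutory damages: $14,280 + $6,080 = $20,360
Conduct not knowing: the in-lieu enhancement does not apply.
Actual plus statutory damages: $83,100 + $20,360 = $103,460
Attorney fees: 20% of $103,460 = $20,692
Total recovery: $103,460 + $20,692 = $124,152

$124,152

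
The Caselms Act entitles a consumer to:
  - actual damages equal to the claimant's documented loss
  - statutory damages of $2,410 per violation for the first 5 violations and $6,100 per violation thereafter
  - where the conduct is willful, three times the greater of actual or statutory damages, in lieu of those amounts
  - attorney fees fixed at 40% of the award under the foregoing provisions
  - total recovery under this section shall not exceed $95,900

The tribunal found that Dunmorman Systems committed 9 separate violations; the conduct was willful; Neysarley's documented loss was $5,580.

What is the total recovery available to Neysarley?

$95,900

First 5 violations: 5 × $2,410 = $12,050
Remaining violations: (9 − 5) × $6,100 = $24,400
Statutory damages: $12,050 + $24,400 = $36,450
Greater of actual damages ($5,580) or statutory damages ($36,450): $36,450
Trebled: 3 × $36,450 = $109,350
Attorney fees: 40% of $109,350 = $43,740
Total before cap: $109,350 + $43,740 = $153,090
Cap at $95,900: $153,090 exceeds the cap → $95,900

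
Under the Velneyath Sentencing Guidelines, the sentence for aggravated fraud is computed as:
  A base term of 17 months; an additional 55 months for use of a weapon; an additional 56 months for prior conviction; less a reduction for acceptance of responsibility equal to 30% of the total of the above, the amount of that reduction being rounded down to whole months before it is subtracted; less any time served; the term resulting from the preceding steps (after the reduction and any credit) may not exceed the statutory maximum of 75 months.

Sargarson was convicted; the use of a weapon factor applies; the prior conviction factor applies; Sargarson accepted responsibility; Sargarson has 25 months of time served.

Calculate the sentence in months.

65 months

Use of a weapon enhancement: +55 months
Prior conviction enhancement: +56 months
Adjusted term: 17 months + 55 months + 56 months = 128 months
Acceptance of responsibility reduction: 30% of 128 months = 38 months (rounded down)
After reduction: 128 − 38 = 90 months
Less time served: 90 months − 25 months = 65 months
Cap at 75 months: 65 months is within the cap, no reduction.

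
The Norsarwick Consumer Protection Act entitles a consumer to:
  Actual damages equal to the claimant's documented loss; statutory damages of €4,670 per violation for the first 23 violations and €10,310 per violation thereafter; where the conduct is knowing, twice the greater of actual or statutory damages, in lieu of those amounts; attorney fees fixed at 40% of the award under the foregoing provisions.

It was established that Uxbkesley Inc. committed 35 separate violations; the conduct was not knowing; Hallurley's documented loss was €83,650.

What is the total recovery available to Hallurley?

€440,692

First 23 violations: 23 × €4,670 = €107,410
Remaining violations: (35 − 23) × €10,310 = €123,720
Statutory damages: €107,410 + €123,720 = €231,130
Conduct not knowing: the in-lieu enhancement does not apply.
Actual plus statutory damages: €83,650 + €231,130 = €314,780
Attorney fees: 40% of €314,780 = €125,912
Total recovery: €314,780 + €125,912 = €440,692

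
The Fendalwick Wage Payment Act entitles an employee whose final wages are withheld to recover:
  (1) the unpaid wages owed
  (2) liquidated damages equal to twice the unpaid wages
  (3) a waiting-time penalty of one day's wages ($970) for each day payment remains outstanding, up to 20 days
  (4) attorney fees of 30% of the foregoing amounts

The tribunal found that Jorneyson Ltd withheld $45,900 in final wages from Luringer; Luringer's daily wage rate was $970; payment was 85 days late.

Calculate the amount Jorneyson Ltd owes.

Doubled: 2 × $45,900 = $91,800
Penalty days: min(85, 20) = 20
Waiting-time penalty: 20 × $970 = $19,400
Subtotal: $45,900 + $91,800 + $19,400 = $157,100
Attorney fees: 30% of $157,100 = $47,130
Total award: $157,100 + $47,130 = $204,230

$204,230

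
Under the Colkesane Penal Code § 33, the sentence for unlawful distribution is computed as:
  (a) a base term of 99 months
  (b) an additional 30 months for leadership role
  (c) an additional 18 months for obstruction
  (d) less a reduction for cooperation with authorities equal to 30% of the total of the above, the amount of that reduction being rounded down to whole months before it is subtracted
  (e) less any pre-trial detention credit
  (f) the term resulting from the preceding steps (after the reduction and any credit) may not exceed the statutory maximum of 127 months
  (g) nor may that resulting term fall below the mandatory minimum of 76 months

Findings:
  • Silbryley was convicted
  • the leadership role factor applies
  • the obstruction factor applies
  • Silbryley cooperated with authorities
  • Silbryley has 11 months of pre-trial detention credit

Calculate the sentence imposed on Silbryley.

Leadership role enhancement: +30 months
Obstruction enhancement: +18 months
Adjusted term: 99 months + 30 months + 18 months = 147 months
Cooperation with authorities reduction: 30% of 147 months = 44 months (rounded down)
After reduction: 147 − 44 = 103 months
Less pre-trial detention credit: 103 months − 11 months = 92 months
Cap at 127 months: 92 months is within the cap, no reduction.
Minimum 76 months: 92 months meets the minimum, no increase.

Sentence: 92 months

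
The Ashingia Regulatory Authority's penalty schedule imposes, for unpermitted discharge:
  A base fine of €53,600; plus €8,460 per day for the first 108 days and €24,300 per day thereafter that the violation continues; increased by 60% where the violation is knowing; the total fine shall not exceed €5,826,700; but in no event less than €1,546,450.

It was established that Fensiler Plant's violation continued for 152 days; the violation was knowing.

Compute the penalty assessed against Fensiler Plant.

€3,258,368

First 108 days: 108 × €8,460 = €913,680
Remaining days: (152 − 108) × €24,300 = €1,069,200
Per-day component: €913,680 + €1,069,200 = €1,982,880
Base plus per-day: €53,600 + €1,982,880 = €2,036,480
Enhancement: 60% of €2,036,480 = €1,221,888
Enhanced fine: €2,036,480 + €1,221,888 = €3,258,368
Cap at €5,826,700: €3,258,368 is within the cap, no reduction.
Minimum €1,546,450: €3,258,368 meets the minimum, no increase.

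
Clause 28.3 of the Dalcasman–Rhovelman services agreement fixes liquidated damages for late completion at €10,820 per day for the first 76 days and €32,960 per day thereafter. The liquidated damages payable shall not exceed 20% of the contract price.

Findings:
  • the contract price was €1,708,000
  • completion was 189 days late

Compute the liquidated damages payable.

€341,600

First 76 days: 76 × €10,820 = €822,320
Remaining days: (189 − 76) × €32,960 = €3,724,480
Accrued per-day damages: €822,320 + €3,724,480 = €4,546,800
Cap: 20% of €1,708,000 = €341,600
Cap at €341,600: €4,546,800 exceeds the cap → €341,600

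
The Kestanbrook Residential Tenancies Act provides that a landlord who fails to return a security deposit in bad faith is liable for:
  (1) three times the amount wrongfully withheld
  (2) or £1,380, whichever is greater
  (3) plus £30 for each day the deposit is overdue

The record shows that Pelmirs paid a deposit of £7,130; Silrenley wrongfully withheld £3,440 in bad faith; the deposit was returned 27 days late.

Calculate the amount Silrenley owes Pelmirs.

Trebled: 3 × £3,440 = £10,320
Minimum £1,380: £10,320 meets the minimum, no increase.
Late-return penalty: 27 × £30 = £810
Damages plus late penalty: £10,320 + £810 = £11,130

£11,130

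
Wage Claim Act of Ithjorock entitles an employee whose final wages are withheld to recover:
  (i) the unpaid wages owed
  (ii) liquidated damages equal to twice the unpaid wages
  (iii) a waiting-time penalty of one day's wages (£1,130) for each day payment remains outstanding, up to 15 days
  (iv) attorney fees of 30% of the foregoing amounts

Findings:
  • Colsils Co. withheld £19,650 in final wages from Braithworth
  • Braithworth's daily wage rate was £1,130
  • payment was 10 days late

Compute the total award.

£91,325

Doubled: 2 × £19,650 = £39,300
Penalty days: min(10, 15) = 10
Waiting-time penalty: 10 × £1,130 = £11,300
Subtotal: £19,650 + £39,300 + £11,300 = £70,250
Attorney fees: 30% of £70,250 = £21,075
Total award: £70,250 + £21,075 = £91,325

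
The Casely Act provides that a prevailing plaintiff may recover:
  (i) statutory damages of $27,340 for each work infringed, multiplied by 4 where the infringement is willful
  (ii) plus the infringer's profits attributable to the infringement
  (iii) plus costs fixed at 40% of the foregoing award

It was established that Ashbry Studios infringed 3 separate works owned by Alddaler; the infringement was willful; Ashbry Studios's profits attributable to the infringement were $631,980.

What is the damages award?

$1,344,084

Statutory damages: 3 × $27,340 = $82,020
Multiplied by 4: 4 × $82,020 = $328,080
Combined award: $328,080 + $631,980 = $960,060
Costs: 40% of $960,060 = $384,024
Award plus costs: $960,060 + $384,024 = $1,344,084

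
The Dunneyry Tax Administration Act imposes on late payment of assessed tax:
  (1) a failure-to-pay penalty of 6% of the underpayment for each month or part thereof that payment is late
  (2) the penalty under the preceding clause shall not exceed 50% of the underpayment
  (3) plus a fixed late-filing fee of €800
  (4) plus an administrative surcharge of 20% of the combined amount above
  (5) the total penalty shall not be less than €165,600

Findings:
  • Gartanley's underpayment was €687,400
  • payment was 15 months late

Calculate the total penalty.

€413,400

Accrued rate: 6% × 15 = 90%, capped at 50% → 50%
Failure-to-pay penalty: 50% of €687,400 = €343,700
Penalty before surcharge: €343,700 + €800 = €344,500
Administrative surcharge: 20% of €344,500 = €68,900
Total penalty: €344,500 + €68,900 = €413,400
Minimum €165,600: €413,400 meets the minimum, no increase.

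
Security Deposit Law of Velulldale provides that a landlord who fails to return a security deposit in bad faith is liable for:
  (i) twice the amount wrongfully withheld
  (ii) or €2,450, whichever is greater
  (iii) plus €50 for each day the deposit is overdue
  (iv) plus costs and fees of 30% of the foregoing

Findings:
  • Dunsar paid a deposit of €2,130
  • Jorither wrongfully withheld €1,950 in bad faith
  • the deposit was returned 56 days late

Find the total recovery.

€8,710

Doubled: 2 × €1,950 = €3,900
Minimum €2,450: €3,900 meets the minimum, no increase.
Late-return penalty: 56 × €50 = €2,800
Damages plus late penalty: €3,900 + €2,800 = €6,700
Costs and fees: 30% of €6,700 = €2,010
Total recovery: €6,700 + €2,010 = €8,710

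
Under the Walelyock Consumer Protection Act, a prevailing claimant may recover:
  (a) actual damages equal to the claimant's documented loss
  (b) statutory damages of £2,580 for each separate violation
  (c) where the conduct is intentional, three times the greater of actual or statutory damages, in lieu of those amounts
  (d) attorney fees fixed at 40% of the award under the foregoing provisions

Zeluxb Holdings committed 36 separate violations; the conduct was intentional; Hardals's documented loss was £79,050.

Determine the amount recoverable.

£390,096

Statutory damages: 36 × £2,580 = £92,880
Greater of actual damages (£79,050) or statutory damages (£92,880): £92,880
Trebled: 3 × £92,880 = £278,640
Attorney fees: 40% of £278,640 = £111,456
Total recovery: £278,640 + £111,456 = £390,096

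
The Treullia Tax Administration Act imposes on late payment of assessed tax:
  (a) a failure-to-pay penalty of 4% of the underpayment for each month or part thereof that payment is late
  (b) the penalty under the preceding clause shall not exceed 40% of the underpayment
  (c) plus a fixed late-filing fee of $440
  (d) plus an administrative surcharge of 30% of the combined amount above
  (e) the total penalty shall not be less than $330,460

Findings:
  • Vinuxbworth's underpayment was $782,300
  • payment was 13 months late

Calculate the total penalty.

Accrued rate: 4% × 13 = 52%, capped at 40% → 40%
Failure-to-pay penalty: 40% of $782,300 = $312,920
Penalty before surcharge: $312,920 + $440 = $313,360
Administrative surcharge: 30% of $313,360 = $94,008
Total penalty: $313,360 + $94,008 = $407,368
Minimum $330,460: $407,368 meets the minimum, no increase.

$407,368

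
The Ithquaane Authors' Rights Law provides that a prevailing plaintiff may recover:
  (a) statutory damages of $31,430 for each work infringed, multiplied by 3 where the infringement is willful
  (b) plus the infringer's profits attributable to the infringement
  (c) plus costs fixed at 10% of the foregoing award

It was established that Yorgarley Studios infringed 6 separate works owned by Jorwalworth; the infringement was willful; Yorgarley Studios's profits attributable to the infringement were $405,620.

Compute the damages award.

Award: $1,068,496

Statutory damages: 6 × $31,430 = $188,580
Trebled: 3 × $188,580 = $565,740
Combined award: $565,740 + $405,620 = $971,360
Costs: 10% of $971,360 = $97,136
Award plus costs: $971,360 + $97,136 = $1,068,496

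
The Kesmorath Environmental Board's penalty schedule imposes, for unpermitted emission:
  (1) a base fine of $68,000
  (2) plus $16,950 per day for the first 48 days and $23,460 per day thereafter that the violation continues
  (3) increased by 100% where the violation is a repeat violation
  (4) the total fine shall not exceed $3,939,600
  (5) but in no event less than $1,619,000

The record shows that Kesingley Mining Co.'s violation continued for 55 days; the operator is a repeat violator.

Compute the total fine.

First 48 days: 48 × $16,950 = $813,600
Remaining days: (55 − 48) × $23,460 = $164,220
Per-day component: $813,600 + $164,220 = $977,820
Base plus per-day: $68,000 + $977,820 = $1,045,820
Enhancement: 100% of $1,045,820 = $1,045,820
Enhanced fine: $1,045,820 + $1,045,820 = $2,091,640
Cap at $3,939,600: $2,091,640 is within the cap, no reduction.
Minimum $1,619,000: $2,091,640 meets the minimum, no increase.

Civil penalty: $2,091,640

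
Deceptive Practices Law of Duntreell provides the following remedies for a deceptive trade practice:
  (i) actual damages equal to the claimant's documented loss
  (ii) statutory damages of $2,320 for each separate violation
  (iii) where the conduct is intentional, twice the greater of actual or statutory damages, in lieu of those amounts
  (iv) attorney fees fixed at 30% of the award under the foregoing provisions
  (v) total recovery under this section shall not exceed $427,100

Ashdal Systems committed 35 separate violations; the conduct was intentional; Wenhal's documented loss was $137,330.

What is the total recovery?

Total recovery: $357,058

Statutory damages: 35 × $2,320 = $81,200
Greater of actual damages ($137,330) or statutory damages ($81,200): $137,330
Doubled: 2 × $137,330 = $274,660
Attorney fees: 30% of $274,660 = $82,398
Total before cap: $274,660 + $82,398 = $357,058
Cap at $427,100: $357,058 is within the cap, no reduction.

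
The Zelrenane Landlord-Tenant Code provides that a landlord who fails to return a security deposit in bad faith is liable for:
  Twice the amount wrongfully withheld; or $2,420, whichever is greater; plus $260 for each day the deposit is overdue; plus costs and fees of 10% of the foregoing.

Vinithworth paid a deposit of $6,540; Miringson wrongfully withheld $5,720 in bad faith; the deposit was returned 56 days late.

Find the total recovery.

Doubled: 2 × $5,720 = $11,440
Minimum $2,420: $11,440 meets the minimum, no increase.
Late-return penalty: 56 × $260 = $14,560
Damages plus late penalty: $11,440 + $14,560 = $26,000
Costs and fees: 10% of $26,000 = $2,600
Total recovery: $26,000 + $2,600 = $28,600

$28,600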